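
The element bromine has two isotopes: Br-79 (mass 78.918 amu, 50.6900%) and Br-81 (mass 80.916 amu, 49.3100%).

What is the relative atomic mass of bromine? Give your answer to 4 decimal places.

Average mass = Σ (abundance × isotope mass) = 0.506900 × 78.918 + 0.493100 × 80.916
= 40.00353 + 39.89968 = 79.90321 amu

79.9032 amu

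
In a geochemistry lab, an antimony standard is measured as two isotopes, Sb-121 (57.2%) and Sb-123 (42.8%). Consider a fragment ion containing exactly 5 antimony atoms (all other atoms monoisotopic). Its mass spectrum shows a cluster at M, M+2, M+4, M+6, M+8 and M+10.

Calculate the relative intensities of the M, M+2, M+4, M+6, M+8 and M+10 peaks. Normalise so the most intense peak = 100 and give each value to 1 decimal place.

Expanding (0.572 + 0.428)^5:
P(M) = 0.572^5 = 0.061232
P(M+2) = 5 × 0.572^4 × 0.428^1 = 0.229086
P(M+4) = 10 × 0.572^3 × 0.428^2 = 0.342827
P(M+6) = 10 × 0.572^2 × 0.428^3 = 0.256521
P(M+8) = 5 × 0.572^1 × 0.428^4 = 0.095971
P(M+10) = 0.428^5 = 0.014362
The M+4 peak is largest (0.342827); scaling to 100 gives 17.9 : 66.8 : 100.0 : 74.8 : 28.0 : 4.2.

17.9 : 66.8 : 100.0 : 74.8 : 28.0 : 4.2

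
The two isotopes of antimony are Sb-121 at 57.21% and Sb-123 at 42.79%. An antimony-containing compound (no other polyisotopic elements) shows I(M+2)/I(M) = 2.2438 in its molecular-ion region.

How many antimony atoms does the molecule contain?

For n independent Sb atoms, I(M+2)/I(M) = n · (abundance Sb-123) / (abundance Sb-121) = n · 0.4279/0.5721.
n = 2.2438 × 0.5721/0.4279 = 3.00 ≈ 3

3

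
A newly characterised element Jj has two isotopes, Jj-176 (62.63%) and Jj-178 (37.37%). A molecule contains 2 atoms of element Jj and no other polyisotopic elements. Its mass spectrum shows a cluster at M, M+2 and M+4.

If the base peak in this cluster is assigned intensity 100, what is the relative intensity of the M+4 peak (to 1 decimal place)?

(0.6263 + 0.3737)^2 gives M 0.3923, M+2 0.4681, M+4 0.1397; the largest is M+2.
P(M+2) = C(2,1) × 0.6263^1 × 0.3737^1 = 2 × 0.6263 × 0.3737 = 0.468097 (base)
P(M+4) = C(2,2) × 0.6263^0 × 0.3737^2 = 1 × 1.0000 × 0.13965169 = 0.139652
Relative intensity = 0.139652 / 0.468097 × 100 = 29.8

29.8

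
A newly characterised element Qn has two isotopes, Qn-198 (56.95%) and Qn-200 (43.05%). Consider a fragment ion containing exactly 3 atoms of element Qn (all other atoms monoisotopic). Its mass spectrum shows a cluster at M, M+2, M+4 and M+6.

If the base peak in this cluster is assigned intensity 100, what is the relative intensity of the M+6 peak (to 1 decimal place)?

Term probabilities: M 0.1847, M+2 0.4189, M+4 0.3166, M+6 0.0798. Base peak = M+2.
P(M+2) = C(3,1) × 0.5695^2 × 0.4305^1 = 3 × 0.32433025 × 0.4305 = 0.418873 (base)
P(M+6) = C(3,3) × 0.5695^0 × 0.4305^3 = 1 × 1.0000 × 0.07978467 = 0.079785
Relative intensity = 0.079785 / 0.418873 × 100 = 19.0

19.0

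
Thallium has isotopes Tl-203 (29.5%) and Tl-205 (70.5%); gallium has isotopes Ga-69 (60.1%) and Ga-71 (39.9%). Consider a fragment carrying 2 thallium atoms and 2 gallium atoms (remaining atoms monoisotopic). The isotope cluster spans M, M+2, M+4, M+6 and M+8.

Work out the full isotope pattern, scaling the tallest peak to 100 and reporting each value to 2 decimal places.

8.00 : 48.87 : 100.00 : 77.53 : 20.14

Thallium pattern (n=2): 0.087025 : 0.41595 : 0.497025
Gallium pattern (n=2): 0.361201 : 0.479598 : 0.159201
Convolve the two distributions (both contribute in 2-u steps):
  M: 0.087025×0.361201 = 0.031434
  M+2: 0.087025×0.479598 + 0.41595×0.361201 = 0.191979
  M+4: 0.087025×0.159201 + 0.41595×0.479598 + 0.497025×0.361201 = 0.392869
  M+6: 0.41595×0.159201 + 0.497025×0.479598 = 0.304592
  M+8: 0.497025×0.159201 = 0.079127
Scale to base peak (0.392869) = 100: 8.00 : 48.87 : 100.00 : 77.53 : 20.14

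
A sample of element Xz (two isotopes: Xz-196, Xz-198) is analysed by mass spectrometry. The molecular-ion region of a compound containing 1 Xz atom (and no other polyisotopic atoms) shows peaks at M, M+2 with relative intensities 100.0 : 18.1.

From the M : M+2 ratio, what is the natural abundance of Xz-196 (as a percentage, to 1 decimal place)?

84.7%

If p is the fraction of Xz that is Xz-196, then I(M+2)/I(M) = [C(1,1)·p^0·(1−p)] / p^1 = 1·(1−p)/p = 18.1/100.0 = 0.1810
(1−p)/p = 0.1810/1 = 0.1810  ⇒  p = 1/(1 + 0.1810) = 0.8467
Xz-196: 84.7%, Xz-198: 15.3%.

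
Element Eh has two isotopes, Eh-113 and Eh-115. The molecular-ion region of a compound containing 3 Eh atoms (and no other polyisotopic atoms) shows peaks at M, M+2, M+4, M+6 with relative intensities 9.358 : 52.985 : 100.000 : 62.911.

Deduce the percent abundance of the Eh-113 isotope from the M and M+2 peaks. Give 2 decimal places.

If p is the fraction of Eh that is Eh-113, then I(M+2)/I(M) = [C(3,1)·p^2·(1−p)] / p^3 = 3·(1−p)/p = 52.985/9.358 = 5.6620
(1−p)/p = 5.6620/3 = 1.8873  ⇒  p = 1/(1 + 1.8873) = 0.3463
Eh-113: 34.63%, Eh-115: 65.37%.

34.63%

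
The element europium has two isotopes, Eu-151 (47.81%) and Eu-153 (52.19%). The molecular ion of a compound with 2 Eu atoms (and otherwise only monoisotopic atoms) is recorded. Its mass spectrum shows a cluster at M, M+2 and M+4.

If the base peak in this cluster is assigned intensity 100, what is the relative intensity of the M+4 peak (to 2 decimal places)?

54.58

Term probabilities: M 0.2286, M+2 0.4990, M+4 0.2724. Base peak = M+2.
P(M+2) = C(2,1) × 0.4781^1 × 0.5219^1 = 2 × 0.4781 × 0.5219 = 0.499041 (base)
P(M+4) = C(2,2) × 0.4781^0 × 0.5219^2 = 1 × 1.0000 × 0.27237961 = 0.272380
Relative intensity = 0.272380 / 0.499041 × 100 = 54.58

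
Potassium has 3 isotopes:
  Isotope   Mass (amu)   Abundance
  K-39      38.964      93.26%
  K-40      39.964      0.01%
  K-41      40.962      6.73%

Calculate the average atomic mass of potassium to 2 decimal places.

39.10 amu

Ar = Σ fᵢ·mᵢ = 0.9326 × 38.964 + 0.0001 × 39.964 + 0.0673 × 40.962
= 36.3378 + 0.0040 + 2.7567 = 39.0985 amu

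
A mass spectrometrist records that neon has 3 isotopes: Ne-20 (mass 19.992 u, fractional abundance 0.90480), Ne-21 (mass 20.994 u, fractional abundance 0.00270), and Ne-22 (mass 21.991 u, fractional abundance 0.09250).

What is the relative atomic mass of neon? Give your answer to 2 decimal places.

20.18 u

Ar = Σ fᵢ·mᵢ = 0.90480 × 19.992 + 0.00270 × 20.994 + 0.09250 × 21.991
= 18.0888 + 0.0567 + 2.0342 = 20.1797 u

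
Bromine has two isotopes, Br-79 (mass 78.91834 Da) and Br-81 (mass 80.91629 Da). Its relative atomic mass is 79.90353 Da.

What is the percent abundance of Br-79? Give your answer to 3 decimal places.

With x = fraction of Br-79 (so Br-81 is 1 − x):
78.91834·x + 80.91629·(1 − x) = 79.90353
(78.91834 − 80.91629)·x = 79.90353 − 80.91629
x = -1.01276 / -1.99795 = 0.50690 → 50.690% Br-79, 49.310% Br-81.

50.690%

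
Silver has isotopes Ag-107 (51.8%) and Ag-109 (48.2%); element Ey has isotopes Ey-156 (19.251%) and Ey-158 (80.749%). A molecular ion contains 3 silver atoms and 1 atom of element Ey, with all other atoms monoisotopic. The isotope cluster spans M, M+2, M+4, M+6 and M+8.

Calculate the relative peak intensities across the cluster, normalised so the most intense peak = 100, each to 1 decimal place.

7.0 : 48.8 : 100.0 : 81.8 : 23.6

Silver pattern (n=3): 0.13899183 : 0.3879965 : 0.3610315 : 0.11198017
Element Ey pattern (n=1): 0.19251 : 0.80749
Convolve the two distributions (both contribute in 2-u steps):
  M: 0.13899183×0.19251 = 0.026757
  M+2: 0.13899183×0.80749 + 0.3879965×0.19251 = 0.186928
  M+4: 0.3879965×0.80749 + 0.3610315×0.19251 = 0.382805
  M+6: 0.3610315×0.80749 + 0.11198017×0.19251 = 0.313087
  M+8: 0.11198017×0.80749 = 0.090423
Scale to base peak (0.382805) = 100: 7.0 : 48.8 : 100.0 : 81.8 : 23.6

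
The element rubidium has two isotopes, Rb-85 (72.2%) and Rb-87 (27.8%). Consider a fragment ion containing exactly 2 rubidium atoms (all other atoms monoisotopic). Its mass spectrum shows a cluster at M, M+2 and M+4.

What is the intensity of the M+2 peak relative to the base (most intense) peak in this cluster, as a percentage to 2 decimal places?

Binomial terms of (0.722 + 0.278)^2: M 0.5213, M+2 0.4014, M+4 0.0773 → M is the base peak.
P(M) = C(2,0) × 0.722^2 × 0.278^0 = 1 × 0.521284 × 1.0000 = 0.521284 (base)
P(M+2) = C(2,1) × 0.722^1 × 0.278^1 = 2 × 0.7220 × 0.2780 = 0.401432
Relative intensity = 0.401432 / 0.521284 × 100 = 77.01

77.01%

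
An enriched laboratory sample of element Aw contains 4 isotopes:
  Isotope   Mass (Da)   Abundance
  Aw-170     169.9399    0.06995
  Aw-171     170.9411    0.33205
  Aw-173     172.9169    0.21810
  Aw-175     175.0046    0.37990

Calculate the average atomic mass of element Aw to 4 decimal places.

Weight each isotope mass by its fractional abundance: 0.06995 × 169.9399 + 0.33205 × 170.9411 + 0.21810 × 172.9169 + 0.37990 × 175.0046
= 11.88730 + 56.76099 + 37.71318 + 66.48425 = 172.84572 Da

172.8457 Da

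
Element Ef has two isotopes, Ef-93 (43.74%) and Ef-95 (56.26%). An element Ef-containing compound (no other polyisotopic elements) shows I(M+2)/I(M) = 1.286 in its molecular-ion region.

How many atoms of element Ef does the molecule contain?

1

With n Ef atoms, P(M+2)/P(M) = C(n,1)·p^(n−1)q / p^n = n·q/p = n · 0.5626/0.4374.
n = 1.286 × 0.4374/0.5626 = 1.00 ≈ 1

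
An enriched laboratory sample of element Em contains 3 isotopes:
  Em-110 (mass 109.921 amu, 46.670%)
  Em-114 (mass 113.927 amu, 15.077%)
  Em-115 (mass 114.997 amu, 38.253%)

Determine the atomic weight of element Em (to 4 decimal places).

112.4667 amu

The abundance-weighted mean is 0.46670 × 109.921 + 0.15077 × 113.927 + 0.38253 × 114.997
= 51.30013 + 17.17677 + 43.98980 = 112.46670 amu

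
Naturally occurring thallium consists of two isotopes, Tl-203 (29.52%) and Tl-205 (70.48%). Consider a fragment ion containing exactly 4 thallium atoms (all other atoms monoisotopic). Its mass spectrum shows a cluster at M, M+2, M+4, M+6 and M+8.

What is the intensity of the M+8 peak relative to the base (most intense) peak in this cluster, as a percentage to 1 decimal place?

59.7%

Binomial terms of (0.2952 + 0.7048)^4: M 0.0076, M+2 0.0725, M+4 0.2597, M+6 0.4134, M+8 0.2468 → M+6 is the base peak.
P(M+6) = C(4,3) × 0.2952^1 × 0.7048^3 = 4 × 0.2952 × 0.35010449 = 0.413403 (base)
P(M+8) = C(4,4) × 0.2952^0 × 0.7048^4 = 1 × 1.0000 × 0.24675365 = 0.246754
Relative intensity = 0.246754 / 0.413403 × 100 = 59.7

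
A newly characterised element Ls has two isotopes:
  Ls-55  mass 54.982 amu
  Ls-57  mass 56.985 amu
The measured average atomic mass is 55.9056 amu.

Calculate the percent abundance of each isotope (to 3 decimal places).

Writing the weighted mean with unknown fraction x of Ls-55:
54.982·x + 56.985·(1 − x) = 55.9056
(54.982 − 56.985)·x = 55.9056 − 56.985
x = -1.0794 / -2.003 = 0.53889 → 53.889% Ls-55, 46.111% Ls-57.

Ls-55: 53.889%, Ls-57: 46.111%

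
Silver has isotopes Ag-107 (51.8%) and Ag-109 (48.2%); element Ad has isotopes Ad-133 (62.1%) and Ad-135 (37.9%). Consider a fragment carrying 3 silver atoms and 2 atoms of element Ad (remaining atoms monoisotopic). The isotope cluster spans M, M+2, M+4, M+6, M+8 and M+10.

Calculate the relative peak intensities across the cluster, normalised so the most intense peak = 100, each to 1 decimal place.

Silver pattern (n=3): 0.13899183 : 0.3879965 : 0.3610315 : 0.11198017
Element Ad pattern (n=2): 0.385641 : 0.470718 : 0.143641
Convolve the two distributions (both contribute in 2-u steps):
  M: 0.13899183×0.385641 = 0.053601
  M+2: 0.13899183×0.470718 + 0.3879965×0.385641 = 0.215053
  M+4: 0.13899183×0.143641 + 0.3879965×0.470718 + 0.3610315×0.385641 = 0.341830
  M+6: 0.3879965×0.143641 + 0.3610315×0.470718 + 0.11198017×0.385641 = 0.268860
  M+8: 0.3610315×0.143641 + 0.11198017×0.470718 = 0.104570
  M+10: 0.11198017×0.143641 = 0.016085
Scale to base peak (0.341830) = 100: 15.7 : 62.9 : 100.0 : 78.7 : 30.6 : 4.7

15.7 : 62.9 : 100.0 : 78.7 : 30.6 : 4.7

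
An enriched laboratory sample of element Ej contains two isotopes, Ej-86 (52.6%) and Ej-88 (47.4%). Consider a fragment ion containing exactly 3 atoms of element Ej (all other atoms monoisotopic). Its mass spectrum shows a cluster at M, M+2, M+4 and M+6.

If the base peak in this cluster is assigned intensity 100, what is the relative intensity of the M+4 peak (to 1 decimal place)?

90.1

Binomial terms of (0.526 + 0.474)^3: M 0.1455, M+2 0.3934, M+4 0.3545, M+6 0.1065 → M+2 is the base peak.
P(M+2) = C(3,1) × 0.526^2 × 0.474^1 = 3 × 0.276676 × 0.4740 = 0.393433 (base)
P(M+4) = C(3,2) × 0.526^1 × 0.474^2 = 3 × 0.5260 × 0.224676 = 0.354539
Relative intensity = 0.354539 / 0.393433 × 100 = 90.1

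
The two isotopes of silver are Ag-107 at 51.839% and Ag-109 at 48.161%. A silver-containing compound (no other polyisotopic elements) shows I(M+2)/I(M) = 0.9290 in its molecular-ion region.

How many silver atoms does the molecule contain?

The M+2/M ratio from n Ag atoms is n · q/p = n · 0.48161/0.51839.
n = 0.9290 × 0.51839/0.48161 = 1.00 ≈ 1

1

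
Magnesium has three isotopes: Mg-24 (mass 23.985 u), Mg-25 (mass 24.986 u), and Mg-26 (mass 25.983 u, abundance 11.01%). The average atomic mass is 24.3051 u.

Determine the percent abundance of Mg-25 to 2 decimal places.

10.00%

Let x and y be the fractions of Mg-24 and Mg-25. Then x + y = 1 − 0.1101 = 0.8899 and 23.985x + 24.986y = 24.3051 − 0.1101×25.983 = 21.4443717.
Substituting: 23.985x + 24.986(0.8899 − x) = 21.4443717
(23.985 − 24.986)x = -0.7906697  ⇒  x = 0.78988, y = 0.10002
Mg-24: 78.99%, Mg-25: 10.00%.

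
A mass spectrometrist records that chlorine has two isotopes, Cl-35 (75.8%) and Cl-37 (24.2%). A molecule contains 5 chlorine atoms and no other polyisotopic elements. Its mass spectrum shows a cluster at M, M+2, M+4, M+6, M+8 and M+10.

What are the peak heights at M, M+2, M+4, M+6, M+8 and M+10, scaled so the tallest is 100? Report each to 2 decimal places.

62.64 : 100.00 : 63.85 : 20.39 : 3.25 : 0.21

Each Cl atom is independently Cl-35 (p = 0.758) or Cl-37 (q = 0.242); the cluster is the binomial expansion (p + q)^5.
P(M) = 0.758^5 = 0.250234
P(M+2) = 5 × 0.758^4 × 0.242^1 = 0.399450
P(M+4) = 10 × 0.758^3 × 0.242^2 = 0.255058
P(M+6) = 10 × 0.758^2 × 0.242^3 = 0.081430
P(M+8) = 5 × 0.758^1 × 0.242^4 = 0.012999
P(M+10) = 0.242^5 = 0.000830
The M+2 peak is largest (0.399450); scaling to 100 gives 62.64 : 100.00 : 63.85 : 20.39 : 3.25 : 0.21.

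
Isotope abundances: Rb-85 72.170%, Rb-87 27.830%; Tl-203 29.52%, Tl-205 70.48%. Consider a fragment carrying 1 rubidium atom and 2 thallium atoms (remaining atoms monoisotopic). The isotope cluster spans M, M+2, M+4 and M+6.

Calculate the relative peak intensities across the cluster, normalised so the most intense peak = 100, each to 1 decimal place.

13.3 : 68.4 : 100.0 : 29.1

Rubidium pattern (n=1): 0.7217 : 0.2783
Thallium pattern (n=2): 0.08714304 : 0.41611392 : 0.49674304
Convolve the two distributions (both contribute in 2-u steps):
  M: 0.7217×0.08714304 = 0.062891
  M+2: 0.7217×0.41611392 + 0.2783×0.08714304 = 0.324561
  M+4: 0.7217×0.49674304 + 0.2783×0.41611392 = 0.474304
  M+6: 0.2783×0.49674304 = 0.138244
Scale to base peak (0.474304) = 100: 13.3 : 68.4 : 100.0 : 29.1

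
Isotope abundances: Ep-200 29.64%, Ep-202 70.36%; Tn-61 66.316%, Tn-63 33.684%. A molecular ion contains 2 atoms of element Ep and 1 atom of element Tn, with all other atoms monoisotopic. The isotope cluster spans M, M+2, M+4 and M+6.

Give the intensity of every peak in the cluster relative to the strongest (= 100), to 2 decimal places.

Element Ep pattern (n=2): 0.08785296 : 0.41709408 : 0.49505296
Element Tn pattern (n=1): 0.66316 : 0.33684
Convolve the two distributions (both contribute in 2-u steps):
  M: 0.08785296×0.66316 = 0.058261
  M+2: 0.08785296×0.33684 + 0.41709408×0.66316 = 0.306193
  M+4: 0.41709408×0.33684 + 0.49505296×0.66316 = 0.468793
  M+6: 0.49505296×0.33684 = 0.166754
Scale to base peak (0.468793) = 100: 12.43 : 65.32 : 100.00 : 35.57

12.43 : 65.32 : 100.00 : 35.57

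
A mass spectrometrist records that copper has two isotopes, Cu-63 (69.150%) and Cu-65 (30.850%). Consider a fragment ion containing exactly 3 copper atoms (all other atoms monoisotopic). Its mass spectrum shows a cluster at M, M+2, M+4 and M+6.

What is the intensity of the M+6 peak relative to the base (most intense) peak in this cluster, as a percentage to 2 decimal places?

6.63%

Term probabilities: M 0.3307, M+2 0.4425, M+4 0.1974, M+6 0.0294. Base peak = M+2.
P(M+2) = C(3,1) × 0.69150^2 × 0.30850^1 = 3 × 0.47817225 × 0.3085 = 0.442548 (base)
P(M+6) = C(3,3) × 0.69150^0 × 0.30850^3 = 1 × 1.0000 × 0.02936064 = 0.029361
Relative intensity = 0.029361 / 0.442548 × 100 = 6.63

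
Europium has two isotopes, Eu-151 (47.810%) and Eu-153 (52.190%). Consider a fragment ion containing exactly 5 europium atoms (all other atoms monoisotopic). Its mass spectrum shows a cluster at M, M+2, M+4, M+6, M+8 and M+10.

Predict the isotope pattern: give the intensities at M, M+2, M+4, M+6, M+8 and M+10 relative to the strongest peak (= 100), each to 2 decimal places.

Expanding (0.47810 + 0.52190)^5:
P(M) = 0.47810^5 = 0.024980
P(M+2) = 5 × 0.47810^4 × 0.52190^1 = 0.136343
P(M+4) = 10 × 0.47810^3 × 0.52190^2 = 0.297667
P(M+6) = 10 × 0.47810^2 × 0.52190^3 = 0.324937
P(M+8) = 5 × 0.47810^1 × 0.52190^4 = 0.177353
P(M+10) = 0.52190^5 = 0.038720
The M+6 peak is largest (0.324937); scaling to 100 gives 7.69 : 41.96 : 91.61 : 100.00 : 54.58 : 11.92.

7.69 : 41.96 : 91.61 : 100.00 : 54.58 : 11.92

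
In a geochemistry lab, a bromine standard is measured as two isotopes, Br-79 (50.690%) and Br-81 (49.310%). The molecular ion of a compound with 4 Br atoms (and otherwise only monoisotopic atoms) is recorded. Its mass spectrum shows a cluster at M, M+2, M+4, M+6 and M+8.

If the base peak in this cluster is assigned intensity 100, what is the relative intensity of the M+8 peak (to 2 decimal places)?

15.77

Term probabilities: M 0.0660, M+2 0.2569, M+4 0.3749, M+6 0.2431, M+8 0.0591. Base peak = M+4.
P(M+4) = C(4,2) × 0.50690^2 × 0.49310^2 = 6 × 0.25694761 × 0.24314761 = 0.374857 (base)
P(M+8) = C(4,4) × 0.50690^0 × 0.49310^4 = 1 × 1.0000 × 0.05912076 = 0.059121
Relative intensity = 0.059121 / 0.374857 × 100 = 15.77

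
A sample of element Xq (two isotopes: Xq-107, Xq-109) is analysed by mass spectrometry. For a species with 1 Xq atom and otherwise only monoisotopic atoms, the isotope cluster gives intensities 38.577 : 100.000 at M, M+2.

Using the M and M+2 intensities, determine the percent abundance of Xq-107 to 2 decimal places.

27.84%

If p is the fraction of Xq that is Xq-107, then I(M+2)/I(M) = [C(1,1)·p^0·(1−p)] / p^1 = 1·(1−p)/p = 100.000/38.577 = 2.5922
(1−p)/p = 2.5922/1 = 2.5922  ⇒  p = 1/(1 + 2.5922) = 0.2784
Xq-107: 27.84%, Xq-109: 72.16%.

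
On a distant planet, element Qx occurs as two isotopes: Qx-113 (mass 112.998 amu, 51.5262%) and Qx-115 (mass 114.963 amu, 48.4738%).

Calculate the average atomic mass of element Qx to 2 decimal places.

113.95 amu

The abundance-weighted mean is 0.515262 × 112.998 + 0.484738 × 114.963
= 58.2236 + 55.7269 = 113.9505 amu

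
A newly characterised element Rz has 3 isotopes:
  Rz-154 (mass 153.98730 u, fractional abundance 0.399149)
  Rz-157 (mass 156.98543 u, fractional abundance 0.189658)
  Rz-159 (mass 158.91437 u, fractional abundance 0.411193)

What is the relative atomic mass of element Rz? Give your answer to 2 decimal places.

Weight each isotope mass by its fractional abundance: 0.399149 × 153.98730 + 0.189658 × 156.98543 + 0.411193 × 158.91437
= 61.463877 + 29.773543 + 65.344477 = 156.581897 u

156.58 u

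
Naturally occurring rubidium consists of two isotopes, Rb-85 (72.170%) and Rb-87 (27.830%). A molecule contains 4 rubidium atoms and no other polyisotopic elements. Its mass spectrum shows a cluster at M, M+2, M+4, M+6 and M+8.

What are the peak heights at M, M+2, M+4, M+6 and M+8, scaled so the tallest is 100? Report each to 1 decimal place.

64.8 : 100.0 : 57.8 : 14.9 : 1.4

Expanding (0.72170 + 0.27830)^4:
P(M) = 0.72170^4 = 0.271286
P(M+2) = 4 × 0.72170^3 × 0.27830^1 = 0.418450
P(M+4) = 6 × 0.72170^2 × 0.27830^2 = 0.242042
P(M+6) = 4 × 0.72170^1 × 0.27830^3 = 0.062224
P(M+8) = 0.27830^4 = 0.005999
The M+2 peak is largest (0.418450); scaling to 100 gives 64.8 : 100.0 : 57.8 : 14.9 : 1.4.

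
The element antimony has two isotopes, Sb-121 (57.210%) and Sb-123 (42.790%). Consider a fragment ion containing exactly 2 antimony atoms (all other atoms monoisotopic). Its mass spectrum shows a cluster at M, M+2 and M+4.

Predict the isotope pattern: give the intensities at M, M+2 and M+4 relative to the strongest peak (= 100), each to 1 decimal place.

66.8 : 100.0 : 37.4

Each Sb atom is independently Sb-121 (p = 0.57210) or Sb-123 (q = 0.42790); the cluster is the binomial expansion (p + q)^2.
P(M) = 0.57210^2 = 0.327298
P(M+2) = 2 × 0.57210^1 × 0.42790^1 = 0.489603
P(M+4) = 0.42790^2 = 0.183098
The M+2 peak is largest (0.489603); scaling to 100 gives 66.8 : 100.0 : 37.4.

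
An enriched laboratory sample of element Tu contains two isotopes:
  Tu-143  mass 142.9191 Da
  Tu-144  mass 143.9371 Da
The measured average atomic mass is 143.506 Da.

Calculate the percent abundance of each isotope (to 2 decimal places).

Tu-143: 42.35%, Tu-144: 57.65%

Let x be the fractional abundance of Tu-143; then Tu-144 has abundance 1 − x.
142.9191·x + 143.9371·(1 − x) = 143.506
(142.9191 − 143.9371)·x = 143.506 − 143.9371
x = -0.4311 / -1.0180 = 0.42348 → 42.35% Tu-143, 57.65% Tu-144.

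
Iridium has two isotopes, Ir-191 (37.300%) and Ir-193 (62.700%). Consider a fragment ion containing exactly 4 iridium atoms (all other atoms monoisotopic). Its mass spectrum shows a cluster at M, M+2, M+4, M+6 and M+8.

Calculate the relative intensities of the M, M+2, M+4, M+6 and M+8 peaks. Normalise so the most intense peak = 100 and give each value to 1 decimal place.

5.3 : 35.4 : 89.2 : 100.0 : 42.0

Expanding (0.37300 + 0.62700)^4:
P(M) = 0.37300^4 = 0.019357
P(M+2) = 4 × 0.37300^3 × 0.62700^1 = 0.130153
P(M+4) = 6 × 0.37300^2 × 0.62700^2 = 0.328174
P(M+6) = 4 × 0.37300^1 × 0.62700^3 = 0.367766
P(M+8) = 0.62700^4 = 0.154550
The M+6 peak is largest (0.367766); scaling to 100 gives 5.3 : 35.4 : 89.2 : 100.0 : 42.0.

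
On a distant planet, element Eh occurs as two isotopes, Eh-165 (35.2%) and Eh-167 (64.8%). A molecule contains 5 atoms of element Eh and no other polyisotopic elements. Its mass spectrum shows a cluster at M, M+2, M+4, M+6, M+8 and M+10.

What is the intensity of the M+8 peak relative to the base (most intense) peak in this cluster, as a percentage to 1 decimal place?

Term probabilities: M 0.0054, M+2 0.0497, M+4 0.1831, M+6 0.3371, M+8 0.3103, M+10 0.1143. Base peak = M+6.
P(M+6) = C(5,3) × 0.352^2 × 0.648^3 = 10 × 0.123904 × 0.27209779 = 0.337140 (base)
P(M+8) = C(5,4) × 0.352^1 × 0.648^4 = 5 × 0.3520 × 0.17631937 = 0.310322
Relative intensity = 0.310322 / 0.337140 × 100 = 92.0

92.0%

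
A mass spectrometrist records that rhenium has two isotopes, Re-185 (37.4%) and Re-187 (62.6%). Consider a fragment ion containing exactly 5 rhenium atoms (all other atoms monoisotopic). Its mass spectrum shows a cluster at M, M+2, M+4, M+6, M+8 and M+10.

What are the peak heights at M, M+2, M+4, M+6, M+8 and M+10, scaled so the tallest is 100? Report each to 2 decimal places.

The 5 Re atoms are independent, so intensities follow the terms of (0.374 + 0.626)^5.
P(M) = 0.374^5 = 0.007317
P(M+2) = 5 × 0.374^4 × 0.626^1 = 0.061239
P(M+4) = 10 × 0.374^3 × 0.626^2 = 0.205005
P(M+6) = 10 × 0.374^2 × 0.626^3 = 0.343136
P(M+8) = 5 × 0.374^1 × 0.626^4 = 0.287170
P(M+10) = 0.626^5 = 0.096133
The M+6 peak is largest (0.343136); scaling to 100 gives 2.13 : 17.85 : 59.74 : 100.00 : 83.69 : 28.02.

2.13 : 17.85 : 59.74 : 100.00 : 83.69 : 28.02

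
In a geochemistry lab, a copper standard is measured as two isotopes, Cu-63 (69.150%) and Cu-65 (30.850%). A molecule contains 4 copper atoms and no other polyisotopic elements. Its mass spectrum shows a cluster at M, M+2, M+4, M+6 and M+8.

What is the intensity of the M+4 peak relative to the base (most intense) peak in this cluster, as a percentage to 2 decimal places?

Term probabilities: M 0.2286, M+2 0.4080, M+4 0.2731, M+6 0.0812, M+8 0.0091. Base peak = M+2.
P(M+2) = C(4,1) × 0.69150^3 × 0.30850^1 = 4 × 0.33065611 × 0.3085 = 0.408030 (base)
P(M+4) = C(4,2) × 0.69150^2 × 0.30850^2 = 6 × 0.47817225 × 0.09517225 = 0.273052
Relative intensity = 0.273052 / 0.408030 × 100 = 66.92

66.92%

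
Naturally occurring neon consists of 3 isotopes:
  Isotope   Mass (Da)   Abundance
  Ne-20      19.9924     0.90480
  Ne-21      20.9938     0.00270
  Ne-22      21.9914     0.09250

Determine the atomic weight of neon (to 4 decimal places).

20.1800 Da

Weight each isotope mass by its fractional abundance: 0.90480 × 19.9924 + 0.00270 × 20.9938 + 0.09250 × 21.9914
= 18.08912 + 0.05668 + 2.03420 = 20.18000 Da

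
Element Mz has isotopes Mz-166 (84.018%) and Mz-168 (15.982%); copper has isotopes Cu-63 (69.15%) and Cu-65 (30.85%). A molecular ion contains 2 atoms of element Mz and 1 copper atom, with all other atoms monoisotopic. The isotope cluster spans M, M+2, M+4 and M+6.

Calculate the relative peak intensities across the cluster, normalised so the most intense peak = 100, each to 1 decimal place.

100.0 : 82.7 : 20.6 : 1.6

Element Mz pattern (n=2): 0.70590243 : 0.26855514 : 0.02554243
Copper pattern (n=1): 0.6915 : 0.3085
Convolve the two distributions (both contribute in 2-u steps):
  M: 0.70590243×0.6915 = 0.488132
  M+2: 0.70590243×0.3085 + 0.26855514×0.6915 = 0.403477
  M+4: 0.26855514×0.3085 + 0.02554243×0.6915 = 0.100512
  M+6: 0.02554243×0.3085 = 0.007880
Scale to base peak (0.488132) = 100: 100.0 : 82.7 : 20.6 : 1.6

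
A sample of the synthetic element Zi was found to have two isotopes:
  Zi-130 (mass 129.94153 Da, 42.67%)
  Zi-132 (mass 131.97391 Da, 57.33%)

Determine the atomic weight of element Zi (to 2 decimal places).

Weight each isotope mass by its fractional abundance: 0.4267 × 129.94153 + 0.5733 × 131.97391
= 55.446051 + 75.660643 = 131.106694 Da

131.11 Da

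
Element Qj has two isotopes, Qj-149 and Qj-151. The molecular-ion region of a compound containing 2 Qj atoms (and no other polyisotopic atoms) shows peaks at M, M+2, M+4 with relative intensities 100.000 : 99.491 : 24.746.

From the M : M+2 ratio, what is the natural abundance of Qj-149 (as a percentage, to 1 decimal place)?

Write p for the Qj-149 fraction. I(M+2)/I(M) = [C(2,1)·p^1·(1−p)] / p^2 = 2·(1−p)/p = 99.491/100.000 = 0.9949
(1−p)/p = 0.9949/2 = 0.4975  ⇒  p = 1/(1 + 0.4975) = 0.6678
Qj-149: 66.8%, Qj-151: 33.2%.

66.8%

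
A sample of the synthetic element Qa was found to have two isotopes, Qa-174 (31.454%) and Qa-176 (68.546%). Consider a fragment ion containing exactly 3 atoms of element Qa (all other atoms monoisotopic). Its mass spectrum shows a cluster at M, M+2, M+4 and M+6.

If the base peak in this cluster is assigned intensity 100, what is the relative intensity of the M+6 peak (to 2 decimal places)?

Binomial terms of (0.31454 + 0.68546)^3: M 0.0311, M+2 0.2034, M+4 0.4434, M+6 0.3221 → M+4 is the base peak.
P(M+4) = C(3,2) × 0.31454^1 × 0.68546^2 = 3 × 0.31454 × 0.46985541 = 0.443365 (base)
P(M+6) = C(3,3) × 0.31454^0 × 0.68546^3 = 1 × 1.0000 × 0.32206709 = 0.322067
Relative intensity = 0.322067 / 0.443365 × 100 = 72.64

72.64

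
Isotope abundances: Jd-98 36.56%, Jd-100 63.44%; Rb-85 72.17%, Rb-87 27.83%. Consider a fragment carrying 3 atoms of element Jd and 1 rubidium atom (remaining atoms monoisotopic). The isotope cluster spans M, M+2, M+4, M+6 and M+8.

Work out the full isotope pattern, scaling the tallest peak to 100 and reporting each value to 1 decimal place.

9.1 : 50.6 : 100.0 : 78.9 : 18.2

Element Jd pattern (n=3): 0.04886732 : 0.25438811 : 0.44142181 : 0.25532276
Rubidium pattern (n=1): 0.7217 : 0.2783
Convolve the two distributions (both contribute in 2-u steps):
  M: 0.04886732×0.7217 = 0.035268
  M+2: 0.04886732×0.2783 + 0.25438811×0.7217 = 0.197192
  M+4: 0.25438811×0.2783 + 0.44142181×0.7217 = 0.389370
  M+6: 0.44142181×0.2783 + 0.25532276×0.7217 = 0.307114
  M+8: 0.25532276×0.2783 = 0.071056
Scale to base peak (0.389370) = 100: 9.1 : 50.6 : 100.0 : 78.9 : 18.2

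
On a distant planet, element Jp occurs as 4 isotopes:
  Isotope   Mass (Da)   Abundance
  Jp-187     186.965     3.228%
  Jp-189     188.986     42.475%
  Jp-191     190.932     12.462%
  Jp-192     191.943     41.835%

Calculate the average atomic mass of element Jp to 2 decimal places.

Weight each isotope mass by its fractional abundance: 0.03228 × 186.965 + 0.42475 × 188.986 + 0.12462 × 190.932 + 0.41835 × 191.943
= 6.0352 + 80.2718 + 23.7939 + 80.2994 = 190.4003 Da

190.40 Da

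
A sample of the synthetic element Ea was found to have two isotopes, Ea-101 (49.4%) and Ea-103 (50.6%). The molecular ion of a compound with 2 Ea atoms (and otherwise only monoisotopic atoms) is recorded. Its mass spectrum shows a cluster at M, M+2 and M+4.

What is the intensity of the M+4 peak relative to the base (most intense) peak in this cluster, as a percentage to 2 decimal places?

Binomial terms of (0.494 + 0.506)^2: M 0.2440, M+2 0.4999, M+4 0.2560 → M+2 is the base peak.
P(M+2) = C(2,1) × 0.494^1 × 0.506^1 = 2 × 0.4940 × 0.5060 = 0.499928 (base)
P(M+4) = C(2,2) × 0.494^0 × 0.506^2 = 1 × 1.0000 × 0.256036 = 0.256036
Relative intensity = 0.256036 / 0.499928 × 100 = 51.21

51.21%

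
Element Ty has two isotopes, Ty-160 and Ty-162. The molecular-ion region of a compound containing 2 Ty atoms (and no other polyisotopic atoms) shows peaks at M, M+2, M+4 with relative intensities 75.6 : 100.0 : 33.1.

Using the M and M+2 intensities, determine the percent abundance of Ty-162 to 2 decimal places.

39.81%

Let p = fractional abundance of Ty-160. I(M+2)/I(M) = [C(2,1)·p^1·(1−p)] / p^2 = 2·(1−p)/p = 100.0/75.6 = 1.3228
(1−p)/p = 1.3228/2 = 0.6614  ⇒  p = 1/(1 + 0.6614) = 0.6019
Ty-160: 60.19%, Ty-162: 39.81%.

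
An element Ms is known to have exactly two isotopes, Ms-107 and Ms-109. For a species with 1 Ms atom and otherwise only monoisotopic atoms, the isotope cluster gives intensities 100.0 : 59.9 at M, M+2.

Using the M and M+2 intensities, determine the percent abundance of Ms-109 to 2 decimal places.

If p is the fraction of Ms that is Ms-107, then I(M+2)/I(M) = [C(1,1)·p^0·(1−p)] / p^1 = 1·(1−p)/p = 59.9/100.0 = 0.5990
(1−p)/p = 0.5990/1 = 0.5990  ⇒  p = 1/(1 + 0.5990) = 0.6254
Ms-107: 62.54%, Ms-109: 37.46%.

37.46%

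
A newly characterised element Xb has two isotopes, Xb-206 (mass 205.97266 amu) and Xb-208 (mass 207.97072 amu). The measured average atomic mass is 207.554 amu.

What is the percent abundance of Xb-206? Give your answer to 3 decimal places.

Let x be the fractional abundance of Xb-206; then Xb-208 has abundance 1 − x.
205.97266·x + 207.97072·(1 − x) = 207.554
(205.97266 − 207.97072)·x = 207.554 − 207.97072
x = -0.41672 / -1.99806 = 0.20856 → 20.856% Xb-206, 79.144% Xb-208.

20.856%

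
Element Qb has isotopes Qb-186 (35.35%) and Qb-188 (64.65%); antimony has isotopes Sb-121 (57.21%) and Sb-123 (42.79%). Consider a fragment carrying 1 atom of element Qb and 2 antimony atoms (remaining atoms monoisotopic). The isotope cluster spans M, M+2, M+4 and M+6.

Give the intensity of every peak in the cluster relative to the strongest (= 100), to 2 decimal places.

Element Qb pattern (n=1): 0.3535 : 0.6465
Antimony pattern (n=2): 0.32729841 : 0.48960318 : 0.18309841
Convolve the two distributions (both contribute in 2-u steps):
  M: 0.3535×0.32729841 = 0.115700
  M+2: 0.3535×0.48960318 + 0.6465×0.32729841 = 0.384673
  M+4: 0.3535×0.18309841 + 0.6465×0.48960318 = 0.381254
  M+6: 0.6465×0.18309841 = 0.118373
Scale to base peak (0.384673) = 100: 30.08 : 100.00 : 99.11 : 30.77

30.08 : 100.00 : 99.11 : 30.77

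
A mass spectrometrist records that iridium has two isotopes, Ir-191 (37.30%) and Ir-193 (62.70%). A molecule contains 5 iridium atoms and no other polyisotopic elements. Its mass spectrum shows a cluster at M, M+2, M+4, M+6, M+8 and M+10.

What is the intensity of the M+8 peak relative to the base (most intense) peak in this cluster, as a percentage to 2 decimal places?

Binomial terms of (0.3730 + 0.6270)^5: M 0.0072, M+2 0.0607, M+4 0.2040, M+6 0.3429, M+8 0.2882, M+10 0.0969 → M+6 is the base peak.
P(M+6) = C(5,3) × 0.3730^2 × 0.6270^3 = 10 × 0.139129 × 0.24649188 = 0.342942 (base)
P(M+8) = C(5,4) × 0.3730^1 × 0.6270^4 = 5 × 0.3730 × 0.15455041 = 0.288237
Relative intensity = 0.288237 / 0.342942 × 100 = 84.05

84.05%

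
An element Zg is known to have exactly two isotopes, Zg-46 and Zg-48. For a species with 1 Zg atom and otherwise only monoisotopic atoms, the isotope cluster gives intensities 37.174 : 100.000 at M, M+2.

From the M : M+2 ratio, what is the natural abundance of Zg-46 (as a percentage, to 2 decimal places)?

If p is the fraction of Zg that is Zg-46, then I(M+2)/I(M) = [C(1,1)·p^0·(1−p)] / p^1 = 1·(1−p)/p = 100.000/37.174 = 2.6901
(1−p)/p = 2.6901/1 = 2.6901  ⇒  p = 1/(1 + 2.6901) = 0.2710
Zg-46: 27.10%, Zg-48: 72.90%.

27.10%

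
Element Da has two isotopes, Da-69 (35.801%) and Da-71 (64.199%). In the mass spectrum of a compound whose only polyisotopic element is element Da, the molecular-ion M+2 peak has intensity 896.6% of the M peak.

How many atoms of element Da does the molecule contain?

With n Da atoms, P(M+2)/P(M) = C(n,1)·p^(n−1)q / p^n = n·q/p = n · 0.64199/0.35801.
n = 8.966 × 0.35801/0.64199 = 5.00 ≈ 5

5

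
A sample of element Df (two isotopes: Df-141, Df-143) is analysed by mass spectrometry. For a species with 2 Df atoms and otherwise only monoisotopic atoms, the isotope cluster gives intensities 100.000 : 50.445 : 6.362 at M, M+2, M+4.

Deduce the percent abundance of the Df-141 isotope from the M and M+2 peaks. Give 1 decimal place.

79.9%

Let p = fractional abundance of Df-141. I(M+2)/I(M) = [C(2,1)·p^1·(1−p)] / p^2 = 2·(1−p)/p = 50.445/100.000 = 0.5044
(1−p)/p = 0.5044/2 = 0.2522  ⇒  p = 1/(1 + 0.2522) = 0.7986
Df-141: 79.9%, Df-143: 20.1%.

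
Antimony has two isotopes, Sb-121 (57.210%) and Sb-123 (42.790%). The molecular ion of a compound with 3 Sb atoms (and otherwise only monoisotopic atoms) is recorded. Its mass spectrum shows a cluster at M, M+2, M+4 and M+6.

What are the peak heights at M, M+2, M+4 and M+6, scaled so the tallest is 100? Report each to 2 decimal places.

Each Sb atom is independently Sb-121 (p = 0.57210) or Sb-123 (q = 0.42790); the cluster is the binomial expansion (p + q)^3.
P(M) = 0.57210^3 = 0.187247
P(M+2) = 3 × 0.57210^2 × 0.42790^1 = 0.420153
P(M+4) = 3 × 0.57210^1 × 0.42790^2 = 0.314252
P(M+6) = 0.42790^3 = 0.078348
The M+2 peak is largest (0.420153); scaling to 100 gives 44.57 : 100.00 : 74.79 : 18.65.

44.57 : 100.00 : 74.79 : 18.65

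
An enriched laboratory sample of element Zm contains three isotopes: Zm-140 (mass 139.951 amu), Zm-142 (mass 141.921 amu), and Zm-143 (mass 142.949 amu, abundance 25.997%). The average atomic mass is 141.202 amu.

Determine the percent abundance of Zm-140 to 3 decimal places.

The remaining 74.003% is split between Zm-140 (fraction x) and Zm-142 (fraction 0.74003 − x).
Substituting: 139.951x + 141.921(0.74003 − x) = 104.03954847
(139.951 − 141.921)x = -0.98624916  ⇒  x = 0.50063, y = 0.23940
Zm-140: 50.063%, Zm-142: 23.940%.

50.063%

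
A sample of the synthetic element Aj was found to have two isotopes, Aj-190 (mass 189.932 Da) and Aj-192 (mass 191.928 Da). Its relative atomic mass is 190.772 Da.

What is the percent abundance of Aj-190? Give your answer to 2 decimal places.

Let x be the fractional abundance of Aj-190; then Aj-192 has abundance 1 − x.
189.932·x + 191.928·(1 − x) = 190.772
(189.932 − 191.928)·x = 190.772 − 191.928
x = -1.156 / -1.996 = 0.57916 → 57.92% Aj-190, 42.08% Aj-192.

57.92%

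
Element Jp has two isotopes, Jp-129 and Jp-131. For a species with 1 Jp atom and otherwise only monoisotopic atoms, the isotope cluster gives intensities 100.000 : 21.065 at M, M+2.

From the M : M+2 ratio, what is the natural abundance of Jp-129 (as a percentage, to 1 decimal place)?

Write p for the Jp-129 fraction. I(M+2)/I(M) = [C(1,1)·p^0·(1−p)] / p^1 = 1·(1−p)/p = 21.065/100.000 = 0.2107
(1−p)/p = 0.2107/1 = 0.2107  ⇒  p = 1/(1 + 0.2107) = 0.8260
Jp-129: 82.6%, Jp-131: 17.4%.

82.6%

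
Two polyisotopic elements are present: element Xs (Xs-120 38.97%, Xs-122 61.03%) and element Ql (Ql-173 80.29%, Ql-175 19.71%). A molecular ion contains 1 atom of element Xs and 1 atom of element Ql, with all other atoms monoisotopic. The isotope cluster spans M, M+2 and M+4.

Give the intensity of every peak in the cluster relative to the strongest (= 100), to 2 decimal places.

55.20 : 100.00 : 21.22

Element Xs pattern (n=1): 0.3897 : 0.6103
Element Ql pattern (n=1): 0.8029 : 0.1971
Convolve the two distributions (both contribute in 2-u steps):
  M: 0.3897×0.8029 = 0.312890
  M+2: 0.3897×0.1971 + 0.6103×0.8029 = 0.566820
  M+4: 0.6103×0.1971 = 0.120290
Scale to base peak (0.566820) = 100: 55.20 : 100.00 : 21.22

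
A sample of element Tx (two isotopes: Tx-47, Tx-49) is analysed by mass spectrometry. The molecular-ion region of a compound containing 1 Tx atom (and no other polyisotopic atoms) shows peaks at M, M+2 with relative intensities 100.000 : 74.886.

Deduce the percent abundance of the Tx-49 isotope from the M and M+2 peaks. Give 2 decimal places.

Let p = fractional abundance of Tx-47. I(M+2)/I(M) = [C(1,1)·p^0·(1−p)] / p^1 = 1·(1−p)/p = 74.886/100.000 = 0.7489
(1−p)/p = 0.7489/1 = 0.7489  ⇒  p = 1/(1 + 0.7489) = 0.5718
Tx-47: 57.18%, Tx-49: 42.82%.

42.82%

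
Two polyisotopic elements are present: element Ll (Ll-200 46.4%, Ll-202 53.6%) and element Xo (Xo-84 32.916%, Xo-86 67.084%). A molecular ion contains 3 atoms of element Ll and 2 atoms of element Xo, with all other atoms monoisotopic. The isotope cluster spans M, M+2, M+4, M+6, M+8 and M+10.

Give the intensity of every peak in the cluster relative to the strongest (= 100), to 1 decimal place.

Element Ll pattern (n=3): 0.09989734 : 0.34619597 : 0.39991603 : 0.15399066
Element Xo pattern (n=2): 0.10834631 : 0.44162739 : 0.45002631
Convolve the two distributions (both contribute in 2-u steps):
  M: 0.09989734×0.10834631 = 0.010824
  M+2: 0.09989734×0.44162739 + 0.34619597×0.10834631 = 0.081626
  M+4: 0.09989734×0.45002631 + 0.34619597×0.44162739 + 0.39991603×0.10834631 = 0.241175
  M+6: 0.34619597×0.45002631 + 0.39991603×0.44162739 + 0.15399066×0.10834631 = 0.349095
  M+8: 0.39991603×0.45002631 + 0.15399066×0.44162739 = 0.247979
  M+10: 0.15399066×0.45002631 = 0.069300
Scale to base peak (0.349095) = 100: 3.1 : 23.4 : 69.1 : 100.0 : 71.0 : 19.9

3.1 : 23.4 : 69.1 : 100.0 : 71.0 : 19.9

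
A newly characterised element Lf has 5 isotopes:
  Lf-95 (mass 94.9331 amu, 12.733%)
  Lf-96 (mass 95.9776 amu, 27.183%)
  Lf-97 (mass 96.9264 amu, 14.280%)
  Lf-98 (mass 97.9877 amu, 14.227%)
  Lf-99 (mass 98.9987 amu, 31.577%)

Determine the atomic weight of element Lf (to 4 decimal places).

Average mass = Σ (abundance × isotope mass) = 0.12733 × 94.9331 + 0.27183 × 95.9776 + 0.14280 × 96.9264 + 0.14227 × 97.9877 + 0.31577 × 98.9987
= 12.08783 + 26.08959 + 13.84109 + 13.94071 + 31.26082 = 97.22004 amu

97.2200 amu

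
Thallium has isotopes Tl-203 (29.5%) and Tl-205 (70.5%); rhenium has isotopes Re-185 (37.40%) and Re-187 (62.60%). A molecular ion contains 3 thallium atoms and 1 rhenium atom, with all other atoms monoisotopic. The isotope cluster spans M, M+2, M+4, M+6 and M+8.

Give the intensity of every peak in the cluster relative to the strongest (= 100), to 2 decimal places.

Thallium pattern (n=3): 0.02567237 : 0.18405787 : 0.43986713 : 0.35040263
Rhenium pattern (n=1): 0.3740 : 0.6260
Convolve the two distributions (both contribute in 2-u steps):
  M: 0.02567237×0.3740 = 0.009601
  M+2: 0.02567237×0.6260 + 0.18405787×0.3740 = 0.084909
  M+4: 0.18405787×0.6260 + 0.43986713×0.3740 = 0.279731
  M+6: 0.43986713×0.6260 + 0.35040263×0.3740 = 0.406407
  M+8: 0.35040263×0.6260 = 0.219352
Scale to base peak (0.406407) = 100: 2.36 : 20.89 : 68.83 : 100.00 : 53.97

2.36 : 20.89 : 68.83 : 100.00 : 53.97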